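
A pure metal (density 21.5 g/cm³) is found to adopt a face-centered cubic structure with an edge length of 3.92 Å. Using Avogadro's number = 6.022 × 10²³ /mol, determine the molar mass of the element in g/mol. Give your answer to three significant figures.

An FCC cell has Z = 4 atoms; a = 3.920 × 10^-8 cm.
M = ρ·N_A·a³/Z = 21.5 × 6.022 × 10²³ × 6.024 × 10^-23 / 4 = 195 g/mol.

195 g/mol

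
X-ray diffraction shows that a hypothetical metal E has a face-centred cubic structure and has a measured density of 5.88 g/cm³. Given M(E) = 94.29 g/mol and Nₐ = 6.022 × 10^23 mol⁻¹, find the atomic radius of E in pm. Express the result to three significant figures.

For an FCC cell (Z = 4), a³ = Z·M/(N_A·ρ) = 4 × 94.29 / (6.022 × 10²³ × 5.880) = 1.065 × 10^-22 cm³, so a = 4.740 × 10^-8 cm = 474.0 pm.
Atoms touch along the face diagonal, so √2·a = 4r, so r = 0.3536 × a = 168 pm.

168 pm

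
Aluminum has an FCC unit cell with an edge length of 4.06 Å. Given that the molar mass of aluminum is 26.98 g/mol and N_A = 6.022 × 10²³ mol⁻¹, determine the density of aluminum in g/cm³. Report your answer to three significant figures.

2.68 g/cm³

An FCC unit cell contains Z = 4 atoms.
Cell volume: a³ = (4.06 Å)³ = (4.060 × 10^-8 cm)³ = 6.692 × 10^-23 cm³.
ρ = Z·M/(N_A·a³) = 4 × 26.98 / (6.022 × 10²³ × 6.692 × 10^-23) = 2.678 g/cm³.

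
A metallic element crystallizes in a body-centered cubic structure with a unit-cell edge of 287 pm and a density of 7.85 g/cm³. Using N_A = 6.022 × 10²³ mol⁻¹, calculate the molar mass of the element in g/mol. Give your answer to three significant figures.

A BCC cell has Z = 2 atoms; a = 2.870 × 10^-8 cm.
M = ρ·N_A·a³/Z = 7.85 × 6.022 × 10²³ × 2.364 × 10^-23 / 2 = 55.9 g/mol.

55.9 g/mol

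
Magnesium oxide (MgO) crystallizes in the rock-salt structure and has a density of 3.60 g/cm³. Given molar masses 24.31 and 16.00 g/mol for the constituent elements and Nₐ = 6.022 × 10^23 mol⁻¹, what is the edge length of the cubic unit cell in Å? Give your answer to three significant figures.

4.21 Å

M(MgO) = 40.31 g/mol; Z = 4 formula units per cell.
a³ = Z·M/(N_A·ρ) = 4 × 40.31 / (6.022 × 10²³ × 3.60) = 7.438 × 10^-23 cm³, so a = 4.205 × 10^-8 cm = 4.21 Å.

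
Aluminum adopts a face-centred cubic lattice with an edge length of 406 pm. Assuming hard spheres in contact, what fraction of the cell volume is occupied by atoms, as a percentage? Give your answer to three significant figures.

In an FCC lattice atoms touch along the face diagonal, so √2·a = 4r, so r = 0.3536a = 143.5 pm.
Packing fraction = Z·(4/3)πr³ / a³ = 4 × (4/3)π × (143.5)³ / (406)³ = 0.7405 = 74.0%.

74.0%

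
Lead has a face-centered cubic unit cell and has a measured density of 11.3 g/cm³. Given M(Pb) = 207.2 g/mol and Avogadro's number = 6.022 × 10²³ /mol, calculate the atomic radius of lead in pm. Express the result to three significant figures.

For an FCC cell (Z = 4), a³ = Z·M/(N_A·ρ) = 4 × 207.2 / (6.022 × 10²³ × 11.30) = 1.218 × 10^-22 cm³, so a = 4.957 × 10^-8 cm = 495.7 pm.
Atoms touch along the face diagonal, so √2·a = 4r, so r = 0.3536 × a = 175 pm.

175 pm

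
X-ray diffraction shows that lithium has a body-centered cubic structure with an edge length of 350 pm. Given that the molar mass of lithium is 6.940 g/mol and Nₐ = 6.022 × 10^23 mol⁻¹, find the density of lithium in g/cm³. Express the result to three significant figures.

A BCC unit cell contains Z = 2 atoms.
Cell volume: a³ = (350 pm)³ = (3.500 × 10^-8 cm)³ = 4.288 × 10^-23 cm³.
ρ = Z·M/(N_A·a³) = 2 × 6.940 / (6.022 × 10²³ × 4.288 × 10^-23) = 0.5376 g/cm³.

0.538 g/cm³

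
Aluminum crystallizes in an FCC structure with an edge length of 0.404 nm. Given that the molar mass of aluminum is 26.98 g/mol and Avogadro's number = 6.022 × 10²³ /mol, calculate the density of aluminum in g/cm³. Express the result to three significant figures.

An FCC unit cell contains Z = 4 atoms.
Cell volume: a³ = (0.404 nm)³ = (4.040 × 10^-8 cm)³ = 6.594 × 10^-23 cm³.
ρ = Z·M/(N_A·a³) = 4 × 26.98 / (6.022 × 10²³ × 6.594 × 10^-23) = 2.718 g/cm³.

2.72 g/cm³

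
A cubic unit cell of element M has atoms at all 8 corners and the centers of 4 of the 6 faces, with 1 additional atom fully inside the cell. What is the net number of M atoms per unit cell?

4

Corner atoms are shared by 8 cells (1/8 each), face atoms by 2 (1/2 each), interior atoms are unshared.
Net atoms = 8 × 1/8 + 4 × 1/2 + 1 = 1 + 2 + 1 = 4.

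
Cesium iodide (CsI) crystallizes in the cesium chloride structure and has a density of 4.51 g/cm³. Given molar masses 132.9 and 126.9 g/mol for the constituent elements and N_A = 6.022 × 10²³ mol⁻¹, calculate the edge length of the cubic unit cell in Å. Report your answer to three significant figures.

4.57 Å

M(CsI) = 259.8 g/mol; Z = 1 formula unit per cell.
a³ = Z·M/(N_A·ρ) = 1 × 259.8 / (6.022 × 10²³ × 4.51) = 9.566 × 10^-23 cm³, so a = 4.573 × 10^-8 cm = 4.57 Å.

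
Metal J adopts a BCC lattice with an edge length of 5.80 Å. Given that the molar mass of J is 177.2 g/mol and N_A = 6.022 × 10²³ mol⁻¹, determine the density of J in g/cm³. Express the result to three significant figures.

3.02 g/cm³

A BCC unit cell contains Z = 2 atoms.
Cell volume: a³ = (5.80 Å)³ = (5.800 × 10^-8 cm)³ = 1.951 × 10^-22 cm³.
ρ = Z·M/(N_A·a³) = 2 × 177.2 / (6.022 × 10²³ × 1.951 × 10^-22) = 3.016 g/cm³.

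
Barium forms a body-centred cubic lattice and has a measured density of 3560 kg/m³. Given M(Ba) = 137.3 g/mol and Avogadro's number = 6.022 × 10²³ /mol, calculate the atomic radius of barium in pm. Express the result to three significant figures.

218 pm

For a BCC cell (Z = 2), a³ = Z·M/(N_A·ρ) = 2 × 137.3 / (6.022 × 10²³ × 3.560) = 1.281 × 10^-22 cm³, so a = 5.041 × 10^-8 cm = 504.1 pm.
Atoms touch along the body diagonal, so √3·a = 4r, so r = 0.4330 × a = 218 pm.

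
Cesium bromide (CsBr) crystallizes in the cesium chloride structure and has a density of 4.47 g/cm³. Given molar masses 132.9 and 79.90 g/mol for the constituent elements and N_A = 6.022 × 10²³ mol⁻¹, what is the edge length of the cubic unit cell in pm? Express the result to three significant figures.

429 pm

M(CsBr) = 212.8 g/mol; Z = 1 formula unit per cell.
a³ = Z·M/(N_A·ρ) = 1 × 212.8 / (6.022 × 10²³ × 4.47) = 7.905 × 10^-23 cm³, so a = 4.292 × 10^-8 cm = 429 pm.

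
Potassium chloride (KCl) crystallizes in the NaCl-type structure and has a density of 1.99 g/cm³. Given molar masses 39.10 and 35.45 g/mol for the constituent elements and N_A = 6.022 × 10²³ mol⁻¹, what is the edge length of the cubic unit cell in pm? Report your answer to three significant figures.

629 pm

M(KCl) = 74.55 g/mol; Z = 4 formula units per cell.
a³ = Z·M/(N_A·ρ) = 4 × 74.55 / (6.022 × 10²³ × 1.99) = 2.488 × 10^-22 cm³, so a = 6.290 × 10^-8 cm = 629 pm.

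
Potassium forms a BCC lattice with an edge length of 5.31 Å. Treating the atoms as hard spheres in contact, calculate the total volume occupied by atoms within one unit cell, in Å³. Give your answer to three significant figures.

102 Å³

In a BCC lattice atoms touch along the body diagonal, so √3·a = 4r, so r = 0.4330a = 2.299 Å.
V_atoms = Z × (4/3)πr³ = 2 × (4/3)π × (2.299)³ = 102 Å³.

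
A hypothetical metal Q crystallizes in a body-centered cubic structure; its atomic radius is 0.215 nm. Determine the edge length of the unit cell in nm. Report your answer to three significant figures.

In a BCC lattice, atoms touch along the body diagonal, so √3·a = 4r.
a = 4r/√3 = 4 × 0.215 / 1.7321 = 0.497 nm.

0.497 nm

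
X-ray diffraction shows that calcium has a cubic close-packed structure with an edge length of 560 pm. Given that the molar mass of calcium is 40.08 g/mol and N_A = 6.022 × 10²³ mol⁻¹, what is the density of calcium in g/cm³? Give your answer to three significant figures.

1.52 g/cm³

An FCC unit cell contains Z = 4 atoms.
Cell volume: a³ = (560 pm)³ = (5.600 × 10^-8 cm)³ = 1.756 × 10^-22 cm³.
ρ = Z·M/(N_A·a³) = 4 × 40.08 / (6.022 × 10²³ × 1.756 × 10^-22) = 1.516 g/cm³.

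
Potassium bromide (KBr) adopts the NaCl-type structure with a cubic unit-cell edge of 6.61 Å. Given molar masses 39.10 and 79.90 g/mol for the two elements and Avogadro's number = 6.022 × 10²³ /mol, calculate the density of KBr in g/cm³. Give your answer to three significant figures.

2.74 g/cm³

The NaCl-type structure contains Z = 4 formula units per cell; M(KBr) = 39.10 + 79.90 = 119.0 g/mol.
a³ = (6.610 × 10^-8 cm)³ = 2.888 × 10^-22 cm³.
ρ = 4 × 119.0 / (6.022 × 10²³ × 2.888 × 10^-22) = 2.737 g/cm³.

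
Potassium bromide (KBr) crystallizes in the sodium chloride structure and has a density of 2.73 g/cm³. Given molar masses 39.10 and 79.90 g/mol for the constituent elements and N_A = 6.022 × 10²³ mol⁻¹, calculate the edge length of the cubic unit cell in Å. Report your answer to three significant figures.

M(KBr) = 119.0 g/mol; Z = 4 formula units per cell.
a³ = Z·M/(N_A·ρ) = 4 × 119.0 / (6.022 × 10²³ × 2.73) = 2.895 × 10^-22 cm³, so a = 6.616 × 10^-8 cm = 6.62 Å.

6.62 Å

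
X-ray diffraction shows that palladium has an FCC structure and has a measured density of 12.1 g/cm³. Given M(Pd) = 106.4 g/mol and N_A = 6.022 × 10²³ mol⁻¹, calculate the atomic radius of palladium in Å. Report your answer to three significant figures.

For an FCC cell (Z = 4), a³ = Z·M/(N_A·ρ) = 4 × 106.4 / (6.022 × 10²³ × 12.10) = 5.841 × 10^-23 cm³, so a = 3.880 × 10^-8 cm = 3.880 Å.
Atoms touch along the face diagonal, so √2·a = 4r, so r = 0.3536 × a = 1.37 Å.

1.37 Å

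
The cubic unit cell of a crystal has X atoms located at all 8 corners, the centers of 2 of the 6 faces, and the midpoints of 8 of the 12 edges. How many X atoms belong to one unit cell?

4

Corner atoms are shared by 8 cells (1/8 each), face atoms by 2 (1/2 each), edge atoms by 4 (1/4 each).
Net atoms = 8 × 1/8 + 2 × 1/2 + 8 × 1/4 = 1 + 1 + 2 = 4.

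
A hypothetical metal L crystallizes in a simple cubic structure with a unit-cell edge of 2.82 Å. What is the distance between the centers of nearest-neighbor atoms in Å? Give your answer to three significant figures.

In a simple cubic structure, atoms touch along the cell edge, so a = 2r; the nearest-neighbor distance equals 2r = 1.000·a.
d = 1.000 × 2.82 = 2.82 Å.

2.82 Å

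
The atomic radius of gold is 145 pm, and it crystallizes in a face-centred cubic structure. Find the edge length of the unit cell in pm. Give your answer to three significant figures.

410 pm

In an FCC lattice, atoms touch along the face diagonal, so √2·a = 4r.
a = 4r/√2 = 4 × 145 / 1.4142 = 410 pm.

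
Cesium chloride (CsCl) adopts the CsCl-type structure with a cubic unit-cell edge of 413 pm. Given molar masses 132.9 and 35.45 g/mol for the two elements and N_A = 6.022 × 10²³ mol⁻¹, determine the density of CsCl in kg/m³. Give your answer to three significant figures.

3970 kg/m³

The CsCl-type structure contains Z = 1 formula unit per cell; M(CsCl) = 132.9 + 35.45 = 168.35 g/mol.
a³ = (4.130 × 10^-8 cm)³ = 7.044 × 10^-23 cm³.
ρ = 1 × 168.35 / (6.022 × 10²³ × 7.044 × 10^-23) = 3.968 g/cm³ = 3970 kg/m³.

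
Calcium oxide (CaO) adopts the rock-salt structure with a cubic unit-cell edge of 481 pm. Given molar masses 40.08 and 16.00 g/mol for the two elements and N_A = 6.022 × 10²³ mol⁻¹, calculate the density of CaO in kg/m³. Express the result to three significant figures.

3350 kg/m³

The rock-salt structure contains Z = 4 formula units per cell; M(CaO) = 40.08 + 16.00 = 56.08 g/mol.
a³ = (4.810 × 10^-8 cm)³ = 1.113 × 10^-22 cm³.
ρ = 4 × 56.08 / (6.022 × 10²³ × 1.113 × 10^-22) = 3.347 g/cm³ = 3350 kg/m³.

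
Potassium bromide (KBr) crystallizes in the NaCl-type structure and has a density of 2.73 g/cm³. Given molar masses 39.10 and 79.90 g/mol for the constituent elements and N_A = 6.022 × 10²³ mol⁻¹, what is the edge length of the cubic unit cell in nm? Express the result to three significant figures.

0.662 nm

M(KBr) = 119.0 g/mol; Z = 4 formula units per cell.
a³ = Z·M/(N_A·ρ) = 4 × 119.0 / (6.022 × 10²³ × 2.73) = 2.895 × 10^-22 cm³, so a = 6.616 × 10^-8 cm = 0.662 nm.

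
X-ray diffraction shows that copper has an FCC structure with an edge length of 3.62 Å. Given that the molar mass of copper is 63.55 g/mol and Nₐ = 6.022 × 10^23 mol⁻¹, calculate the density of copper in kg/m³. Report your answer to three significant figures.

An FCC unit cell contains Z = 4 atoms.
Cell volume: a³ = (3.62 Å)³ = (3.620 × 10^-8 cm)³ = 4.744 × 10^-23 cm³.
ρ = Z·M/(N_A·a³) = 4 × 63.55 / (6.022 × 10²³ × 4.744 × 10^-23) = 8.898 g/cm³ = 8900 kg/m³.

8900 kg/m³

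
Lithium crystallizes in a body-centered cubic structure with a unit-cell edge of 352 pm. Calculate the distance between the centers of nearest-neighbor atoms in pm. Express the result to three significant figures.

In a BCC structure, atoms touch along the body diagonal, so √3·a = 4r; the nearest-neighbor distance equals 2r = 0.8660·a.
d = 0.8660 × 352 = 305 pm.

305 pm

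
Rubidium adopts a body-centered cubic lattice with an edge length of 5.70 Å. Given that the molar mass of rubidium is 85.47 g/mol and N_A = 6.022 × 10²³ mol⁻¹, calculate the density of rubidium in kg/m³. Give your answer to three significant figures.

A BCC unit cell contains Z = 2 atoms.
Cell volume: a³ = (5.70 Å)³ = (5.700 × 10^-8 cm)³ = 1.852 × 10^-22 cm³.
ρ = Z·M/(N_A·a³) = 2 × 85.47 / (6.022 × 10²³ × 1.852 × 10^-22) = 1.533 g/cm³ = 1530 kg/m³.

1530 kg/m³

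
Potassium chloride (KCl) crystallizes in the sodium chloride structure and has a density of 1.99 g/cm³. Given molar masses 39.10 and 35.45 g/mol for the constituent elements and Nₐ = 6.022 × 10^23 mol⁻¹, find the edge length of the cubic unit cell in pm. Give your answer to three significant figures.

629 pm

M(KCl) = 74.55 g/mol; Z = 4 formula units per cell.
a³ = Z·M/(N_A·ρ) = 4 × 74.55 / (6.022 × 10²³ × 1.99) = 2.488 × 10^-22 cm³, so a = 6.290 × 10^-8 cm = 629 pm.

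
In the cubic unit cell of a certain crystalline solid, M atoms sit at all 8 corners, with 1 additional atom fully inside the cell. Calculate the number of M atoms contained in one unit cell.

2

Corner atoms are shared by 8 cells (1/8 each), interior atoms are unshared.
Net atoms = 8 × 1/8 + 1 = 1 + 1 = 2.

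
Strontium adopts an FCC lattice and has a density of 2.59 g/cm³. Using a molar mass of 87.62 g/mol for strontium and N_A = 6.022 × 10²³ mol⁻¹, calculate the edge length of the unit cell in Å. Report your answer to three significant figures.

With Z = 4 atoms per FCC cell, a³ = Z·M/(N_A·ρ) = 4 × 87.62 / (6.022 × 10²³ × 2.590 g/cm³) = 2.247 × 10^-22 cm³.
a = (2.247 × 10^-22)^(1/3) = 6.080 × 10^-8 cm = 6.08 Å.

6.08 Å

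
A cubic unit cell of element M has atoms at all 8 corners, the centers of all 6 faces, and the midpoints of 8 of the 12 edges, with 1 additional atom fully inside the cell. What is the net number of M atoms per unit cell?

7

Corner atoms are shared by 8 cells (1/8 each), face atoms by 2 (1/2 each), edge atoms by 4 (1/4 each), interior atoms are unshared.
Net atoms = 8 × 1/8 + 6 × 1/2 + 8 × 1/4 + 1 = 1 + 3 + 2 + 1 = 7.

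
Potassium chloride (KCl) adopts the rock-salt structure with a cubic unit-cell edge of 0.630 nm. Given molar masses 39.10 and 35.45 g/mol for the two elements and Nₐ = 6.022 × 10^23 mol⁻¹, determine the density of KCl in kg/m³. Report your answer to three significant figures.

1980 kg/m³

The rock-salt structure contains Z = 4 formula units per cell; M(KCl) = 39.10 + 35.45 = 74.55 g/mol.
a³ = (6.300 × 10^-8 cm)³ = 2.500 × 10^-22 cm³.
ρ = 4 × 74.55 / (6.022 × 10²³ × 2.500 × 10^-22) = 1.980 g/cm³ = 1980 kg/m³.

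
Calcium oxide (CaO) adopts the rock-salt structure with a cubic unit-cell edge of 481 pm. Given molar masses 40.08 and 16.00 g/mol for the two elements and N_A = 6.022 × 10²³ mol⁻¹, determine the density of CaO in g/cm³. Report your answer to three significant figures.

The rock-salt structure contains Z = 4 formula units per cell; M(CaO) = 40.08 + 16.00 = 56.08 g/mol.
a³ = (4.810 × 10^-8 cm)³ = 1.113 × 10^-22 cm³.
ρ = 4 × 56.08 / (6.022 × 10²³ × 1.113 × 10^-22) = 3.347 g/cm³.

3.35 g/cm³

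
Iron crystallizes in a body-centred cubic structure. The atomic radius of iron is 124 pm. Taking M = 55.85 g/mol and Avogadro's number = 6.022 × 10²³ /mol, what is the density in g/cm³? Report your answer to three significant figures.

In a BCC lattice, atoms touch along the body diagonal, so √3·a = 4r, giving a = 286.4 pm = 2.864 × 10^-8 cm.
With Z = 2, ρ = Z·M/(N_A·a³) = 2 × 55.85 / (6.022 × 10²³ × 2.348 × 10^-23) = 7.899 g/cm³.

7.90 g/cm³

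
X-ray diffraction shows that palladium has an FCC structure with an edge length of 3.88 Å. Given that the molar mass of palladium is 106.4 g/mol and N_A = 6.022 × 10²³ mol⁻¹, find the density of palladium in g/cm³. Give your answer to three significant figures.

12.1 g/cm³

An FCC unit cell contains Z = 4 atoms.
Cell volume: a³ = (3.88 Å)³ = (3.880 × 10^-8 cm)³ = 5.841 × 10^-23 cm³.
ρ = Z·M/(N_A·a³) = 4 × 106.4 / (6.022 × 10²³ × 5.841 × 10^-23) = 12.10 g/cm³.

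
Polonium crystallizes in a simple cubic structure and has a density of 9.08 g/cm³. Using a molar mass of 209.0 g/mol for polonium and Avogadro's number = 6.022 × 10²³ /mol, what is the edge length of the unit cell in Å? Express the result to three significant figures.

With Z = 1 atom per simple cubic cell, a³ = Z·M/(N_A·ρ) = 1 × 209.0 / (6.022 × 10²³ × 9.080 g/cm³) = 3.822 × 10^-23 cm³.
a = (3.822 × 10^-23)^(1/3) = 3.369 × 10^-8 cm = 3.37 Å.

3.37 Å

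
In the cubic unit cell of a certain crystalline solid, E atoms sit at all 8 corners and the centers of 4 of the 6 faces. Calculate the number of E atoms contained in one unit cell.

Corner atoms are shared by 8 cells (1/8 each), face atoms by 2 (1/2 each).
Net atoms = 8 × 1/8 + 4 × 1/2 = 1 + 2 = 3.

3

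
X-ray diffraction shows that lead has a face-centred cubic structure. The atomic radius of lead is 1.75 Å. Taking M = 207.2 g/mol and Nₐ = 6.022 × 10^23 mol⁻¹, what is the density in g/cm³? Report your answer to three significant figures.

In an FCC lattice, atoms touch along the face diagonal, so √2·a = 4r, giving a = 4.950 Å = 4.950 × 10^-8 cm.
With Z = 4, ρ = Z·M/(N_A·a³) = 4 × 207.2 / (6.022 × 10²³ × 1.213 × 10^-22) = 11.35 g/cm³.

11.3 g/cm³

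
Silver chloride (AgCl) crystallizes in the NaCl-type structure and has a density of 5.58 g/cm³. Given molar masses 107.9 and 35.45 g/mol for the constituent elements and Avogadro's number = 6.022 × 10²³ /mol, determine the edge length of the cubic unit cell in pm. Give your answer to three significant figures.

555 pm

M(AgCl) = 143.35 g/mol; Z = 4 formula units per cell.
a³ = Z·M/(N_A·ρ) = 4 × 143.35 / (6.022 × 10²³ × 5.58) = 1.706 × 10^-22 cm³, so a = 5.547 × 10^-8 cm = 555 pm.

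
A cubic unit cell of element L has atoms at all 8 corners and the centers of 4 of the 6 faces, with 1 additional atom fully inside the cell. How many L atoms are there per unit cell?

4

Corner atoms are shared by 8 cells (1/8 each), face atoms by 2 (1/2 each), interior atoms are unshared.
Net atoms = 8 × 1/8 + 4 × 1/2 + 1 = 1 + 2 + 1 = 4.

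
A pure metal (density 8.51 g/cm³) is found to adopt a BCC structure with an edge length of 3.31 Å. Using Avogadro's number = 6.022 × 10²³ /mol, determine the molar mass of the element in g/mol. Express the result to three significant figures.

92.9 g/mol

A BCC cell has Z = 2 atoms; a = 3.310 × 10^-8 cm.
M = ρ·N_A·a³/Z = 8.51 × 6.022 × 10²³ × 3.626 × 10^-23 / 2 = 92.9 g/mol.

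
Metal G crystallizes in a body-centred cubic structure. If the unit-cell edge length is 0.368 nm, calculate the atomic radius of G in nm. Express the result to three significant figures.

0.159 nm

In a BCC lattice, atoms touch along the body diagonal, so √3·a = 4r.
r = √3·a/4 = 1.7321 × 0.368 / 4 = 0.159 nm.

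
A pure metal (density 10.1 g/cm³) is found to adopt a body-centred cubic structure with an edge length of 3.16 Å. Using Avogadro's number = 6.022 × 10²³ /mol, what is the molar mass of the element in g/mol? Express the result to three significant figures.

A BCC cell has Z = 2 atoms; a = 3.160 × 10^-8 cm.
M = ρ·N_A·a³/Z = 10.1 × 6.022 × 10²³ × 3.155 × 10^-23 / 2 = 96.0 g/mol.

96.0 g/mol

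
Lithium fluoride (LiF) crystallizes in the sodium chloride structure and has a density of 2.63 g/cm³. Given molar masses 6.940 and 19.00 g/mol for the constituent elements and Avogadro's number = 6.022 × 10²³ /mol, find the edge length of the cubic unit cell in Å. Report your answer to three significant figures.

4.03 Å

M(LiF) = 25.94 g/mol; Z = 4 formula units per cell.
a³ = Z·M/(N_A·ρ) = 4 × 25.94 / (6.022 × 10²³ × 2.63) = 6.551 × 10^-23 cm³, so a = 4.031 × 10^-8 cm = 4.03 Å.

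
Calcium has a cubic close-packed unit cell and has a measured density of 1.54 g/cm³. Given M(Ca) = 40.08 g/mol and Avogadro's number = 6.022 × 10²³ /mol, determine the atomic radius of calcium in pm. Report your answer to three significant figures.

197 pm

For an FCC cell (Z = 4), a³ = Z·M/(N_A·ρ) = 4 × 40.08 / (6.022 × 10²³ × 1.540) = 1.729 × 10^-22 cm³, so a = 5.571 × 10^-8 cm = 557.1 pm.
Atoms touch along the face diagonal, so √2·a = 4r, so r = 0.3536 × a = 197 pm.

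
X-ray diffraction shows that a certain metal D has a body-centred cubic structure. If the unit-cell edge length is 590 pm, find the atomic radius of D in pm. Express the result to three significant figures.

In a BCC lattice, atoms touch along the body diagonal, so √3·a = 4r.
r = √3·a/4 = 1.7321 × 590 / 4 = 255 pm.

255 pm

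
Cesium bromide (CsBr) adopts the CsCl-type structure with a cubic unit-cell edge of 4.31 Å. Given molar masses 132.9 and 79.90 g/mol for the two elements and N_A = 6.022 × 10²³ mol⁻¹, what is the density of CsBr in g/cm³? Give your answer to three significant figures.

The CsCl-type structure contains Z = 1 formula unit per cell; M(CsBr) = 132.9 + 79.90 = 212.8 g/mol.
a³ = (4.310 × 10^-8 cm)³ = 8.006 × 10^-23 cm³.
ρ = 1 × 212.8 / (6.022 × 10²³ × 8.006 × 10^-23) = 4.414 g/cm³.

4.41 g/cm³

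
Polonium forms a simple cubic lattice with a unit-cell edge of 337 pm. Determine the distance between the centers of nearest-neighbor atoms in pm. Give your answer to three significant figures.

In a simple cubic structure, atoms touch along the cell edge, so a = 2r; the nearest-neighbor distance equals 2r = 1.000·a.
d = 1.000 × 337 = 337 pm.

337 pm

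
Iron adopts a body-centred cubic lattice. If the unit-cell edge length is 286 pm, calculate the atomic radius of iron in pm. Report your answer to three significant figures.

In a BCC lattice, atoms touch along the body diagonal, so √3·a = 4r.
r = √3·a/4 = 1.7321 × 286 / 4 = 124 pm.

124 pm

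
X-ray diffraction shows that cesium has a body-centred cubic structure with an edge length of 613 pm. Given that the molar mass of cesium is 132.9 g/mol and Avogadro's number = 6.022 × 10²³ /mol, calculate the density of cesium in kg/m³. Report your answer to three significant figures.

A BCC unit cell contains Z = 2 atoms.
Cell volume: a³ = (613 pm)³ = (6.130 × 10^-8 cm)³ = 2.303 × 10^-22 cm³.
ρ = Z·M/(N_A·a³) = 2 × 132.9 / (6.022 × 10²³ × 2.303 × 10^-22) = 1.916 g/cm³ = 1920 kg/m³.

1920 kg/m³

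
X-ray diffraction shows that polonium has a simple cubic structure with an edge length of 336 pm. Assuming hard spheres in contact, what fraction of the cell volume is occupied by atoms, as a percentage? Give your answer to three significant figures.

In a simple cubic lattice atoms touch along the cell edge, so a = 2r, so r = 0.5000a = 168.0 pm.
Packing fraction = Z·(4/3)πr³ / a³ = 1 × (4/3)π × (168.0)³ / (336)³ = 0.5236 = 52.4%.

52.4%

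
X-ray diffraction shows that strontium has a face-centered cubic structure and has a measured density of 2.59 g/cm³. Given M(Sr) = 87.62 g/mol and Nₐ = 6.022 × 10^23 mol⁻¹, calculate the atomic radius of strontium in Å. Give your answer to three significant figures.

2.15 Å

For an FCC cell (Z = 4), a³ = Z·M/(N_A·ρ) = 4 × 87.62 / (6.022 × 10²³ × 2.590) = 2.247 × 10^-22 cm³, so a = 6.080 × 10^-8 cm = 6.080 Å.
Atoms touch along the face diagonal, so √2·a = 4r, so r = 0.3536 × a = 2.15 Å.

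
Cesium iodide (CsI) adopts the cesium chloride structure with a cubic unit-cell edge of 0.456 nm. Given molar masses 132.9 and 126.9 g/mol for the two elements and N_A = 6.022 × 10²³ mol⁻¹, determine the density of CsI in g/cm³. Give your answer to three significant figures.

4.55 g/cm³

The cesium chloride structure contains Z = 1 formula unit per cell; M(CsI) = 132.9 + 126.9 = 259.8 g/mol.
a³ = (4.560 × 10^-8 cm)³ = 9.482 × 10^-23 cm³.
ρ = 1 × 259.8 / (6.022 × 10²³ × 9.482 × 10^-23) = 4.550 g/cm³.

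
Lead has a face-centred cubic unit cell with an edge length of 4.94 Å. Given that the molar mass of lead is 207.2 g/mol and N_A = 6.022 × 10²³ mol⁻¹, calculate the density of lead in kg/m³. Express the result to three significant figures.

An FCC unit cell contains Z = 4 atoms.
Cell volume: a³ = (4.94 Å)³ = (4.940 × 10^-8 cm)³ = 1.206 × 10^-22 cm³.
ρ = Z·M/(N_A·a³) = 4 × 207.2 / (6.022 × 10²³ × 1.206 × 10^-22) = 11.42 g/cm³ = 11400 kg/m³.

11400 kg/m³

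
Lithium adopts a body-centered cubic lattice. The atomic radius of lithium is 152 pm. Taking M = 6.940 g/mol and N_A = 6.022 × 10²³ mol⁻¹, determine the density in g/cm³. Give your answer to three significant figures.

In a BCC lattice, atoms touch along the body diagonal, so √3·a = 4r, giving a = 351.0 pm = 3.510 × 10^-8 cm.
With Z = 2, ρ = Z·M/(N_A·a³) = 2 × 6.940 / (6.022 × 10²³ × 4.325 × 10^-23) = 0.5329 g/cm³.

0.533 g/cm³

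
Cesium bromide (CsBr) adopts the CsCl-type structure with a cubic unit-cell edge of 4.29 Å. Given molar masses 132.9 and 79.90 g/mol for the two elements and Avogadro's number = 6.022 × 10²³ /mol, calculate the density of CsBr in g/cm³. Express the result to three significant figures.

The CsCl-type structure contains Z = 1 formula unit per cell; M(CsBr) = 132.9 + 79.90 = 212.8 g/mol.
a³ = (4.290 × 10^-8 cm)³ = 7.895 × 10^-23 cm³.
ρ = 1 × 212.8 / (6.022 × 10²³ × 7.895 × 10^-23) = 4.476 g/cm³.

4.48 g/cm³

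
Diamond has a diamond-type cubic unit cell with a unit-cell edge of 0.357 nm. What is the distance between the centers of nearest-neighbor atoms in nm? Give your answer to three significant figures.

In a diamond cubic structure, nearest neighbors lie along the body diagonal with √3·a = 8r; the nearest-neighbor distance equals 2r = 0.4330·a.
d = 0.4330 × 0.357 = 0.155 nm.

0.155 nm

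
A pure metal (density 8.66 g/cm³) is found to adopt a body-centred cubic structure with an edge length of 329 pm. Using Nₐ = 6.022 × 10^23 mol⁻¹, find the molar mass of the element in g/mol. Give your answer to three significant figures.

92.9 g/mol

A BCC cell has Z = 2 atoms; a = 3.290 × 10^-8 cm.
M = ρ·N_A·a³/Z = 8.66 × 6.022 × 10²³ × 3.561 × 10^-23 / 2 = 92.9 g/mol.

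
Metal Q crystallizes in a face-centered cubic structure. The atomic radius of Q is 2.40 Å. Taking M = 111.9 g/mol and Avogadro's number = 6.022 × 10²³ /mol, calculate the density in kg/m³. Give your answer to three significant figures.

2380 kg/m³

In an FCC lattice, atoms touch along the face diagonal, so √2·a = 4r, giving a = 6.788 Å = 6.788 × 10^-8 cm.
With Z = 4, ρ = Z·M/(N_A·a³) = 4 × 111.9 / (6.022 × 10²³ × 3.128 × 10^-22) = 2.376 g/cm³ = 2380 kg/m³.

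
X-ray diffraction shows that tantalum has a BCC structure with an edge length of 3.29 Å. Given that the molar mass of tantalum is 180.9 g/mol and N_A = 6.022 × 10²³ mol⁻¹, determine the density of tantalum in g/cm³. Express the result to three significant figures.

16.9 g/cm³

A BCC unit cell contains Z = 2 atoms.
Cell volume: a³ = (3.29 Å)³ = (3.290 × 10^-8 cm)³ = 3.561 × 10^-23 cm³.
ρ = Z·M/(N_A·a³) = 2 × 180.9 / (6.022 × 10²³ × 3.561 × 10^-23) = 16.87 g/cm³.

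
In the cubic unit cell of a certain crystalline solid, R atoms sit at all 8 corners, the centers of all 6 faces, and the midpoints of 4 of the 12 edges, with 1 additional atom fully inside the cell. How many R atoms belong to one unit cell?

6

Corner atoms are shared by 8 cells (1/8 each), face atoms by 2 (1/2 each), edge atoms by 4 (1/4 each), interior atoms are unshared.
Net atoms = 8 × 1/8 + 6 × 1/2 + 4 × 1/4 + 1 = 1 + 3 + 1 + 1 = 6.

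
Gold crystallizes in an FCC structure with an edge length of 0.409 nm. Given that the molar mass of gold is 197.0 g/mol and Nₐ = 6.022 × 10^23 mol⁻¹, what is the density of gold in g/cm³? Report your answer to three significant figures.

19.1 g/cm³

An FCC unit cell contains Z = 4 atoms.
Cell volume: a³ = (0.409 nm)³ = (4.090 × 10^-8 cm)³ = 6.842 × 10^-23 cm³.
ρ = Z·M/(N_A·a³) = 4 × 197.0 / (6.022 × 10²³ × 6.842 × 10^-23) = 19.13 g/cm³.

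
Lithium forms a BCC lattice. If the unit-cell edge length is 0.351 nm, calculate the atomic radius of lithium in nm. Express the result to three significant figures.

0.152 nm

In a BCC lattice, atoms touch along the body diagonal, so √3·a = 4r.
r = √3·a/4 = 1.7321 × 0.351 / 4 = 0.152 nm.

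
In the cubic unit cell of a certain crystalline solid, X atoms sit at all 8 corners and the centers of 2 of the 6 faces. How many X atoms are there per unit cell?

Corner atoms are shared by 8 cells (1/8 each), face atoms by 2 (1/2 each).
Net atoms = 8 × 1/8 + 2 × 1/2 = 1 + 1 = 2.

2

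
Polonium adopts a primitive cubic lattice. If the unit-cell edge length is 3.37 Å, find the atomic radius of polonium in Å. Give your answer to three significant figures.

1.69 Å

In a simple cubic lattice, atoms touch along the cell edge, so a = 2r.
r = a/2 = 3.37/2 = 1.69 Å.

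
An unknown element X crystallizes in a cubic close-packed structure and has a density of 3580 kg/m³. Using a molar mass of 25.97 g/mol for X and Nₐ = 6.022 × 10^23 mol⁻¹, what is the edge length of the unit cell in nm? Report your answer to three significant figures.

0.364 nm

With Z = 4 atoms per FCC cell, a³ = Z·M/(N_A·ρ) = 4 × 25.97 / (6.022 × 10²³ × 3.580 g/cm³) = 4.818 × 10^-23 cm³.
a = (4.818 × 10^-23)^(1/3) = 3.639 × 10^-8 cm = 0.364 nm.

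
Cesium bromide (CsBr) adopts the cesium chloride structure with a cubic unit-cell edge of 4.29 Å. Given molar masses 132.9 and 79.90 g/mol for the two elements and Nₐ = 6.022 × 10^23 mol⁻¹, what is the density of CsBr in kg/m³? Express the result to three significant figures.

The cesium chloride structure contains Z = 1 formula unit per cell; M(CsBr) = 132.9 + 79.90 = 212.8 g/mol.
a³ = (4.290 × 10^-8 cm)³ = 7.895 × 10^-23 cm³.
ρ = 1 × 212.8 / (6.022 × 10²³ × 7.895 × 10^-23) = 4.476 g/cm³ = 4480 kg/m³.

4480 kg/m³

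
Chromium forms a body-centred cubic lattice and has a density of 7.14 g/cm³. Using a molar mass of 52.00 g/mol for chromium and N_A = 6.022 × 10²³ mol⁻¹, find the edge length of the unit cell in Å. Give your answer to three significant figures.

With Z = 2 atoms per BCC cell, a³ = Z·M/(N_A·ρ) = 2 × 52.00 / (6.022 × 10²³ × 7.140 g/cm³) = 2.419 × 10^-23 cm³.
a = (2.419 × 10^-23)^(1/3) = 2.892 × 10^-8 cm = 2.89 Å.

2.89 Å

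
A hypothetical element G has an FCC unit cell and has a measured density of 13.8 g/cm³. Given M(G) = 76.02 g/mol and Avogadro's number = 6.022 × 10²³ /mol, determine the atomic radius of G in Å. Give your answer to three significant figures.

For an FCC cell (Z = 4), a³ = Z·M/(N_A·ρ) = 4 × 76.02 / (6.022 × 10²³ × 13.80) = 3.659 × 10^-23 cm³, so a = 3.320 × 10^-8 cm = 3.320 Å.
Atoms touch along the face diagonal, so √2·a = 4r, so r = 0.3536 × a = 1.17 Å.

1.17 Å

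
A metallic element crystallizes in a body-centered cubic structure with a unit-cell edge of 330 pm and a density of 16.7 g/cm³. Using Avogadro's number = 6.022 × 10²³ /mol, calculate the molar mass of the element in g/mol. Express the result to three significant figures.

A BCC cell has Z = 2 atoms; a = 3.300 × 10^-8 cm.
M = ρ·N_A·a³/Z = 16.7 × 6.022 × 10²³ × 3.594 × 10^-23 / 2 = 181 g/mol.

181 g/mol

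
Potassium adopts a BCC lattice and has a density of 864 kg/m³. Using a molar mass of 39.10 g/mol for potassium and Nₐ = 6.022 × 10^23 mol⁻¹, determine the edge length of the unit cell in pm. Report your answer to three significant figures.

532 pm

With Z = 2 atoms per BCC cell, a³ = Z·M/(N_A·ρ) = 2 × 39.10 / (6.022 × 10²³ × 0.8640 g/cm³) = 1.503 × 10^-22 cm³.
a = (1.503 × 10^-22)^(1/3) = 5.317 × 10^-8 cm = 532 pm.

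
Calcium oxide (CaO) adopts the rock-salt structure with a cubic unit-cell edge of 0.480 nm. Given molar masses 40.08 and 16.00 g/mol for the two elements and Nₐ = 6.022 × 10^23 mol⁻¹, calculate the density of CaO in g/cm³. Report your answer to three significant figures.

The rock-salt structure contains Z = 4 formula units per cell; M(CaO) = 40.08 + 16.00 = 56.08 g/mol.
a³ = (4.800 × 10^-8 cm)³ = 1.106 × 10^-22 cm³.
ρ = 4 × 56.08 / (6.022 × 10²³ × 1.106 × 10^-22) = 3.368 g/cm³.

3.37 g/cm³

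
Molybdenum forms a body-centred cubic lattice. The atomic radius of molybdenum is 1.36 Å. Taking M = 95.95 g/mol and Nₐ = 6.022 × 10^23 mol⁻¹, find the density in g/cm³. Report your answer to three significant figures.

In a BCC lattice, atoms touch along the body diagonal, so √3·a = 4r, giving a = 3.141 Å = 3.141 × 10^-8 cm.
With Z = 2, ρ = Z·M/(N_A·a³) = 2 × 95.95 / (6.022 × 10²³ × 3.098 × 10^-23) = 10.29 g/cm³.

10.3 g/cm³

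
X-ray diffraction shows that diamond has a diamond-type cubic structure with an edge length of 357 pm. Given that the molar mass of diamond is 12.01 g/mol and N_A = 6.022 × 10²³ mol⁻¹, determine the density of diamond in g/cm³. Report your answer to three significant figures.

3.51 g/cm³

A diamond cubic unit cell contains Z = 8 atoms.
Cell volume: a³ = (357 pm)³ = (3.570 × 10^-8 cm)³ = 4.550 × 10^-23 cm³.
ρ = Z·M/(N_A·a³) = 8 × 12.01 / (6.022 × 10²³ × 4.550 × 10^-23) = 3.507 g/cm³.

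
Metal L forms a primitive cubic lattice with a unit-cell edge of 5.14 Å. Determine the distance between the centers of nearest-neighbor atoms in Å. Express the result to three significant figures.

5.14 Å

In a simple cubic structure, atoms touch along the cell edge, so a = 2r; the nearest-neighbor distance equals 2r = 1.000·a.
d = 1.000 × 5.14 = 5.14 Å.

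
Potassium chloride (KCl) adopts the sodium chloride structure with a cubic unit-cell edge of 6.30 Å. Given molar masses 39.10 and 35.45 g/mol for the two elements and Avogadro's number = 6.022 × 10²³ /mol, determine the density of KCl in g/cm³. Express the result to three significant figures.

1.98 g/cm³

The sodium chloride structure contains Z = 4 formula units per cell; M(KCl) = 39.10 + 35.45 = 74.55 g/mol.
a³ = (6.300 × 10^-8 cm)³ = 2.500 × 10^-22 cm³.
ρ = 4 × 74.55 / (6.022 × 10²³ × 2.500 × 10^-22) = 1.980 g/cm³.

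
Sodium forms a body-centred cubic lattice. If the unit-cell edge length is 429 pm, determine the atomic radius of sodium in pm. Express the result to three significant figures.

In a BCC lattice, atoms touch along the body diagonal, so √3·a = 4r.
r = √3·a/4 = 1.7321 × 429 / 4 = 186 pm.

186 pm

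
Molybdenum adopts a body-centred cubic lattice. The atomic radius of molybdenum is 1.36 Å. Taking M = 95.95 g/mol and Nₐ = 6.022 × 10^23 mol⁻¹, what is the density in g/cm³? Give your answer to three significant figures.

10.3 g/cm³

In a BCC lattice, atoms touch along the body diagonal, so √3·a = 4r, giving a = 3.141 Å = 3.141 × 10^-8 cm.
With Z = 2, ρ = Z·M/(N_A·a³) = 2 × 95.95 / (6.022 × 10²³ × 3.098 × 10^-23) = 10.29 g/cm³.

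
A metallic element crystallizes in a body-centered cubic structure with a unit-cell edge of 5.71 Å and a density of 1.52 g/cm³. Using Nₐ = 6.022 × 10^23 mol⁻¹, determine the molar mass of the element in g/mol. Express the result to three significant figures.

85.2 g/mol

A BCC cell has Z = 2 atoms; a = 5.710 × 10^-8 cm.
M = ρ·N_A·a³/Z = 1.52 × 6.022 × 10²³ × 1.862 × 10^-22 / 2 = 85.2 g/mol.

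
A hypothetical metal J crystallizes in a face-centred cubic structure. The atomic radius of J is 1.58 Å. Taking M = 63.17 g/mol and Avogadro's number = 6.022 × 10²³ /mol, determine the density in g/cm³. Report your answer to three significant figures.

In an FCC lattice, atoms touch along the face diagonal, so √2·a = 4r, giving a = 4.469 Å = 4.469 × 10^-8 cm.
With Z = 4, ρ = Z·M/(N_A·a³) = 4 × 63.17 / (6.022 × 10²³ × 8.925 × 10^-23) = 4.701 g/cm³.

4.70 g/cm³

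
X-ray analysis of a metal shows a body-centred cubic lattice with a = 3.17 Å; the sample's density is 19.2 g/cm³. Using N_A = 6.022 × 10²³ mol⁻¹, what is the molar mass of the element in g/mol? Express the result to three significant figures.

A BCC cell has Z = 2 atoms; a = 3.170 × 10^-8 cm.
M = ρ·N_A·a³/Z = 19.2 × 6.022 × 10²³ × 3.186 × 10^-23 / 2 = 184 g/mol.

184 g/mol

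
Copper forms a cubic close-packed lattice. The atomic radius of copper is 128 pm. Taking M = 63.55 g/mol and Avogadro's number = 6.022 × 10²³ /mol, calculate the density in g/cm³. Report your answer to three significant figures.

In an FCC lattice, atoms touch along the face diagonal, so √2·a = 4r, giving a = 362.0 pm = 3.620 × 10^-8 cm.
With Z = 4, ρ = Z·M/(N_A·a³) = 4 × 63.55 / (6.022 × 10²³ × 4.745 × 10^-23) = 8.895 g/cm³.

8.90 g/cm³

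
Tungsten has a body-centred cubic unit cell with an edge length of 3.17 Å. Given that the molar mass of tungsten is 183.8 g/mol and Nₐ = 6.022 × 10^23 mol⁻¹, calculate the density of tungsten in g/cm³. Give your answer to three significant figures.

19.2 g/cm³

A BCC unit cell contains Z = 2 atoms.
Cell volume: a³ = (3.17 Å)³ = (3.170 × 10^-8 cm)³ = 3.186 × 10^-23 cm³.
ρ = Z·M/(N_A·a³) = 2 × 183.8 / (6.022 × 10²³ × 3.186 × 10^-23) = 19.16 g/cm³.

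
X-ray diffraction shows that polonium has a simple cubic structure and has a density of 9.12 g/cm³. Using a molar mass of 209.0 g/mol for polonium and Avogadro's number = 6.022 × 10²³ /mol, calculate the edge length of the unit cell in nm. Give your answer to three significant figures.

With Z = 1 atom per simple cubic cell, a³ = Z·M/(N_A·ρ) = 1 × 209.0 / (6.022 × 10²³ × 9.120 g/cm³) = 3.805 × 10^-23 cm³.
a = (3.805 × 10^-23)^(1/3) = 3.364 × 10^-8 cm = 0.336 nm.

0.336 nm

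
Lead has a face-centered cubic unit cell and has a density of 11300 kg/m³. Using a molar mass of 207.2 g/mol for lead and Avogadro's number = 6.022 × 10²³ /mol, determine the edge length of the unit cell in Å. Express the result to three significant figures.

4.96 Å

With Z = 4 atoms per FCC cell, a³ = Z·M/(N_A·ρ) = 4 × 207.2 / (6.022 × 10²³ × 11.30 g/cm³) = 1.218 × 10^-22 cm³.
a = (1.218 × 10^-22)^(1/3) = 4.957 × 10^-8 cm = 4.96 Å.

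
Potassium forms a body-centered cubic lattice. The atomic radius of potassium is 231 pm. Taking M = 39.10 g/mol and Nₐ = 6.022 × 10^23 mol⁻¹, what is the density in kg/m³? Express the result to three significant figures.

855 kg/m³

In a BCC lattice, atoms touch along the body diagonal, so √3·a = 4r, giving a = 533.5 pm = 5.335 × 10^-8 cm.
With Z = 2, ρ = Z·M/(N_A·a³) = 2 × 39.10 / (6.022 × 10²³ × 1.518 × 10^-22) = 0.8553 g/cm³ = 855 kg/m³.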